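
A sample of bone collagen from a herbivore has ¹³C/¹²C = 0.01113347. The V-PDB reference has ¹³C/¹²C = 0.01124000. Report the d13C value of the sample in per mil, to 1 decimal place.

d13C = (R_sample / R_standard − 1) × 1000
R_sample / R_standard = 0.01113347 / 0.01124000 = 0.990522
d13C = (0.990522 − 1) × 1000 = -9.48 per mil

-9.5 per mil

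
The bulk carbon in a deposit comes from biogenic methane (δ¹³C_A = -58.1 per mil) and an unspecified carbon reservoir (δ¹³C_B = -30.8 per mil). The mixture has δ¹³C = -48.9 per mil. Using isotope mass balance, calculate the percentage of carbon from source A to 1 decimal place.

δ_mix = f_A·δ_A + (1 − f_A)·δ_B  ⇒  f_A = (δ_mix − δ_B)/(δ_A − δ_B)
f_A = (-48.9 − (-30.8)) / (-58.1 − (-30.8))
f_A = -18.1 / -27.3 = 0.6630

66.3%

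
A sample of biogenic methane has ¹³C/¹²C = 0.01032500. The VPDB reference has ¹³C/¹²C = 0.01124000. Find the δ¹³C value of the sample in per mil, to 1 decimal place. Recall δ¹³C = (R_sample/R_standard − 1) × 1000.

-81.4 per mil

δ¹³C = (R_sample / R_standard − 1) × 1000
R_sample / R_standard = 0.01032500 / 0.01124000 = 0.918594
δ¹³C = (0.918594 − 1) × 1000 = -81.41 per mil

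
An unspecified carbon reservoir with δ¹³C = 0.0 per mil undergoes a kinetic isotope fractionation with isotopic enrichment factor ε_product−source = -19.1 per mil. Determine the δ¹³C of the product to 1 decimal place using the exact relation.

-19.1 per mil

Exactly, δ_product = (δ_source + 1000)·(ε/1000 + 1) − 1000.
δ_product = (-0.0 + 1000) × (-19.1/1000 + 1) − 1000
δ_product = -19.10 per mil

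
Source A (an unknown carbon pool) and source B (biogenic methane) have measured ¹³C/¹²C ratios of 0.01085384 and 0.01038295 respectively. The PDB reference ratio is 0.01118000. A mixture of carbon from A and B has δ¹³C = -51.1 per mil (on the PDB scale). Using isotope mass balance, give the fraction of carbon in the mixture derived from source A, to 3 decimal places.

δ_A = (0.01085384/0.01118000 − 1)×1000 = (0.970826 − 1)×1000 = -29.174 per mil
δ_B = (0.01038295/0.01118000 − 1)×1000 = (0.928708 − 1)×1000 = -71.292 per mil
f_A = (δ_mix − δ_B)/(δ_A − δ_B) = (-51.1 − (-71.292))/(-29.174 − (-71.292))
f_A = 20.192 / 42.119 = 0.4794

0.479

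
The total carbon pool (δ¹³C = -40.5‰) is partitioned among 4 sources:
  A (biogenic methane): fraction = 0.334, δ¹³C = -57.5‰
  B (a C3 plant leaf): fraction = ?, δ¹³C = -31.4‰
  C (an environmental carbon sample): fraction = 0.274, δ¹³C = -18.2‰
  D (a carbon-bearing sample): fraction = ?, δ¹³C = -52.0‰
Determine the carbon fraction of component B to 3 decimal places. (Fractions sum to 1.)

0.198

Let f_B and f_D be the unknown fractions; fractions sum to 1 so f_B + f_D = 0.392.
Mass balance: Σ fᵢ·δᵢ = δ_bulk ⇒ f_B·(-31.4) + f_D·(-52.0) = -40.5 − (-24.192) = -16.308
Substitute f_D = 0.392 − f_B:
f_B·(-31.4 − -52.0) = -16.308 − 0.392×(-52.0) = 4.076
f_B = 4.076 / 20.6 = 0.1979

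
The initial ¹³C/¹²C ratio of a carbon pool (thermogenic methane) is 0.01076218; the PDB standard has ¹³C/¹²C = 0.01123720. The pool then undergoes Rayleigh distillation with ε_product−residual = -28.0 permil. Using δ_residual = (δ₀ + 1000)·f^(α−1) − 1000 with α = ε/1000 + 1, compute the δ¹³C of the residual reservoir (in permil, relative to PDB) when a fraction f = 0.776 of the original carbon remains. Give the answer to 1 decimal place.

δ₀ = (0.01076218/0.01123720 − 1)×1000 = (0.957728 − 1)×1000 = -42.272 permil
α − 1 = ε/1000 = -0.0280
f^(α−1) = 0.776^(-0.0280) = 1.007126
δ_res = (-42.272 + 1000) × 1.007126 − 1000 = 964.553 − 1000 = -35.45 permil

-35.4 permil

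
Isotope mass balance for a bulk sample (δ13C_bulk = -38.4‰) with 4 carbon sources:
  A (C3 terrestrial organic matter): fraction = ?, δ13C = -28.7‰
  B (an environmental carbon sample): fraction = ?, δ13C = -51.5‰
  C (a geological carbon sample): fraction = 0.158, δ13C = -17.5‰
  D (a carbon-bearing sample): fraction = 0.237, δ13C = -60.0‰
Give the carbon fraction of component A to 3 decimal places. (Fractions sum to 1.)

0.427

Let f_A and f_B be the unknown fractions; fractions sum to 1 so f_A + f_B = 0.605.
Mass balance: Σ fᵢ·δᵢ = δ_bulk ⇒ f_A·(-28.7) + f_B·(-51.5) = -38.4 − (-16.985) = -21.415
Substitute f_B = 0.605 − f_A:
f_A·(-28.7 − -51.5) = -21.415 − 0.605×(-51.5) = 9.742
f_A = 9.742 / 22.8 = 0.4273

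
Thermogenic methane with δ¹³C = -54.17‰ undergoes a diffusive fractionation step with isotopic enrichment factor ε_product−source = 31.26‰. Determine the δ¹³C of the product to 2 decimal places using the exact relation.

-24.60‰

Exactly, δ_product = (δ_source + 1000)·(ε/1000 + 1) − 1000.
δ_product = (-54.17 + 1000) × (31.26/1000 + 1) − 1000
δ_product = -24.603‰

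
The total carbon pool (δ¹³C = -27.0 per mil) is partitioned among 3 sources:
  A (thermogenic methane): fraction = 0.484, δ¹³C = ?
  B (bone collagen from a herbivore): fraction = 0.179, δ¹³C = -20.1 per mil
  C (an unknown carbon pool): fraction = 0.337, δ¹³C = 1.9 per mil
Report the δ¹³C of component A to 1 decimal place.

-49.7 per mil

Isotope mass balance: δ_bulk = Σ fᵢ·δᵢ.
-27.0 = 0.484×δ_A + 0.179×(-20.1) + 0.337×(1.9)
0.484·δ_A = -27.0 − (-2.958) = -24.042
δ_A = -24.042 / 0.484 = -49.67 per mil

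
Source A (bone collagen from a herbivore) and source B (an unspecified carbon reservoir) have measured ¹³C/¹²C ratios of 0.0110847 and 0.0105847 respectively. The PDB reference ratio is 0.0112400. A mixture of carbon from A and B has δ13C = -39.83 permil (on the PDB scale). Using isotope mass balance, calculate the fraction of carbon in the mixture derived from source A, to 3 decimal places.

0.415

δ_A = (0.0110847/0.0112400 − 1)×1000 = (0.986183 − 1)×1000 = -13.817 permil
δ_B = (0.0105847/0.0112400 − 1)×1000 = (0.941699 − 1)×1000 = -58.301 permil
f_A = (δ_mix − δ_B)/(δ_A − δ_B) = (-39.83 − (-58.301))/(-13.817 − (-58.301))
f_A = 18.471 / 44.484 = 0.4152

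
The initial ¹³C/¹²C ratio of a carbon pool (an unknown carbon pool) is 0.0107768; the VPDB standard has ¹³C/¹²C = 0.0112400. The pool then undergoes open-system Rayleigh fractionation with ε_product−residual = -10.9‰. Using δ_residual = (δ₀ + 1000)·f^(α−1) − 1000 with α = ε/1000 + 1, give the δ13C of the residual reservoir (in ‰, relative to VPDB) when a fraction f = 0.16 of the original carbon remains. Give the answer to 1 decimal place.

-21.9‰

δ₀ = (0.0107768/0.0112400 − 1)×1000 = (0.958790 − 1)×1000 = -41.210‰
α − 1 = ε/1000 = -0.0109
f^(α−1) = 0.16^(-0.0109) = 1.020176
δ_res = (-41.210 + 1000) × 1.020176 − 1000 = 978.135 − 1000 = -21.87‰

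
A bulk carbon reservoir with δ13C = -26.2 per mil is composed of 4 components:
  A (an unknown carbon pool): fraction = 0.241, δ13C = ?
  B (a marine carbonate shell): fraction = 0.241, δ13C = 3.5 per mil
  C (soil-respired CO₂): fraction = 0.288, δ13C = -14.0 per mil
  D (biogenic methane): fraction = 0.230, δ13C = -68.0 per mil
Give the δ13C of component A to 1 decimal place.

-30.6 per mil

Isotope mass balance: δ_bulk = Σ fᵢ·δᵢ.
-26.2 = 0.241×δ_A + 0.241×(3.5) + 0.288×(-14.0) + 0.230×(-68.0)
0.241·δ_A = -26.2 − (-18.829) = -7.371
δ_A = -7.371 / 0.241 = -30.59 per mil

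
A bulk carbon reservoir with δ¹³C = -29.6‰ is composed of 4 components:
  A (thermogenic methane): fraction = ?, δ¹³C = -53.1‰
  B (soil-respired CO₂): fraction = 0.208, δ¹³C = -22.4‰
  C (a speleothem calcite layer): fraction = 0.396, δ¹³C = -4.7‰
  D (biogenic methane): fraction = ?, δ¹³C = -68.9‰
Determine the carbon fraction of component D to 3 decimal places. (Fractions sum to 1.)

0.130

Let f_D and f_A be the unknown fractions; fractions sum to 1 so f_D + f_A = 0.396.
Mass balance: Σ fᵢ·δᵢ = δ_bulk ⇒ f_D·(-68.9) + f_A·(-53.1) = -29.6 − (-6.520) = -23.080
Substitute f_A = 0.396 − f_D:
f_D·(-68.9 − -53.1) = -23.080 − 0.396×(-53.1) = -2.052
f_D = -2.052 / -15.8 = 0.1299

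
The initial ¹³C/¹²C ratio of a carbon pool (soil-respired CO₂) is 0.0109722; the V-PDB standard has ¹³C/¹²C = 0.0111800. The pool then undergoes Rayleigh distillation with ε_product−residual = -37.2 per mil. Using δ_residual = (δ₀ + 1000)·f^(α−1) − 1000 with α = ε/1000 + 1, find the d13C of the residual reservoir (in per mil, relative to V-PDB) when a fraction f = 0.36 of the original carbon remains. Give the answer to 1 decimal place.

δ₀ = (0.0109722/0.0111800 − 1)×1000 = (0.981413 − 1)×1000 = -18.587 per mil
α − 1 = ε/1000 = -0.0372
f^(α−1) = 0.36^(-0.0372) = 1.038737
δ_res = (-18.587 + 1000) × 1.038737 − 1000 = 1019.430 − 1000 = 19.43 per mil

19.4 per mil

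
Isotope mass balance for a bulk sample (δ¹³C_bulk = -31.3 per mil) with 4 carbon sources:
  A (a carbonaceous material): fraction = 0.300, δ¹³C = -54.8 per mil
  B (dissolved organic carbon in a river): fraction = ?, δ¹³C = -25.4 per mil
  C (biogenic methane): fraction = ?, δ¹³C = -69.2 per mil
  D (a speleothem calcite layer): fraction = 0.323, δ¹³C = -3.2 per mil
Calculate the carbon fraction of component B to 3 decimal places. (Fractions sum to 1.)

0.280

Let f_B and f_C be the unknown fractions; fractions sum to 1 so f_B + f_C = 0.377.
Mass balance: Σ fᵢ·δᵢ = δ_bulk ⇒ f_B·(-25.4) + f_C·(-69.2) = -31.3 − (-17.474) = -13.826
Substitute f_C = 0.377 − f_B:
f_B·(-25.4 − -69.2) = -13.826 − 0.377×(-69.2) = 12.262
f_B = 12.262 / 43.8 = 0.2800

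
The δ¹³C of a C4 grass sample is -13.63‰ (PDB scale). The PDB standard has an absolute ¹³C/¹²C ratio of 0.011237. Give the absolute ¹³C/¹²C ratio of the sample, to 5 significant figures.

0.011084

R_sample = R_standard × (δ¹³C/1000 + 1)
R_sample = 0.011237 × (-13.63/1000 + 1) = 0.011237 × 0.986370
R_sample = 0.0110838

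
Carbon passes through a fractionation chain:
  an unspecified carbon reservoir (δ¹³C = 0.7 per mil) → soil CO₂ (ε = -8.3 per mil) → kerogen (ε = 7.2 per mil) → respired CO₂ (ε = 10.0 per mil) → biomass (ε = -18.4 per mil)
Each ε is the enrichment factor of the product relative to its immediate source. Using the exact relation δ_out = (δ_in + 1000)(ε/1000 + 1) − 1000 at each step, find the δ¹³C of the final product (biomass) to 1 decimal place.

-9.0 per mil

step 1: δ = (0.70 + 1000)·(-8.3/1000 + 1) − 1000 = -7.61 per mil
step 2: δ = (-7.61 + 1000)·(7.2/1000 + 1) − 1000 = -0.46 per mil
step 3: δ = (-0.46 + 1000)·(10.0/1000 + 1) − 1000 = 9.53 per mil
step 4: δ = (9.53 + 1000)·(-18.4/1000 + 1) − 1000 = -9.04 per mil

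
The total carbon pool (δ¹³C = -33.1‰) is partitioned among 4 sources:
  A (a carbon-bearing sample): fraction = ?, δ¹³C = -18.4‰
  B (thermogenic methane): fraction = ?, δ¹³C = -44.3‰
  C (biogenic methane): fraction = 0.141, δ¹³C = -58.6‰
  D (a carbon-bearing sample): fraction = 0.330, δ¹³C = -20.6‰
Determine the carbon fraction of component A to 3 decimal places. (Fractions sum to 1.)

0.208

Let f_A and f_B be the unknown fractions; fractions sum to 1 so f_A + f_B = 0.529.
Mass balance: Σ fᵢ·δᵢ = δ_bulk ⇒ f_A·(-18.4) + f_B·(-44.3) = -33.1 − (-15.061) = -18.039
Substitute f_B = 0.529 − f_A:
f_A·(-18.4 − -44.3) = -18.039 − 0.529×(-44.3) = 5.395
f_A = 5.395 / 25.9 = 0.2083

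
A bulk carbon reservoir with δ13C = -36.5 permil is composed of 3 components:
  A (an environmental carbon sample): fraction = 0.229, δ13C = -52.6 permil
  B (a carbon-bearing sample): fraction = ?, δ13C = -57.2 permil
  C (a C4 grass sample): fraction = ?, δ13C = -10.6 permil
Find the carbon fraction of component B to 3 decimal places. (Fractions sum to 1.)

0.349

Let f_B and f_C be the unknown fractions; fractions sum to 1 so f_B + f_C = 0.771.
Mass balance: Σ fᵢ·δᵢ = δ_bulk ⇒ f_B·(-57.2) + f_C·(-10.6) = -36.5 − (-12.045) = -24.455
Substitute f_C = 0.771 − f_B:
f_B·(-57.2 − -10.6) = -24.455 − 0.771×(-10.6) = -16.282
f_B = -16.282 / -46.6 = 0.3494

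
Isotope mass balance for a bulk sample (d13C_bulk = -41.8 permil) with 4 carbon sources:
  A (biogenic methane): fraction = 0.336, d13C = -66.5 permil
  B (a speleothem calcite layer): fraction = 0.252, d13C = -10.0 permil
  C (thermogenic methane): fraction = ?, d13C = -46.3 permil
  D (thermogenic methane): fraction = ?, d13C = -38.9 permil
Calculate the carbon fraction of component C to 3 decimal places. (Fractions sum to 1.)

0.123

Let f_C and f_D be the unknown fractions; fractions sum to 1 so f_C + f_D = 0.412.
Mass balance: Σ fᵢ·δᵢ = δ_bulk ⇒ f_C·(-46.3) + f_D·(-38.9) = -41.8 − (-24.864) = -16.936
Substitute f_D = 0.412 − f_C:
f_C·(-46.3 − -38.9) = -16.936 − 0.412×(-38.9) = -0.909
f_C = -0.909 / -7.4 = 0.1229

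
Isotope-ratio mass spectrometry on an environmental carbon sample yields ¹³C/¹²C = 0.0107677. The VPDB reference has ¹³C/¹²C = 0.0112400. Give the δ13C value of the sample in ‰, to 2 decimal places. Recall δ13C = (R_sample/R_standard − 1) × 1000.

δ13C = (R_sample / R_standard − 1) × 1000
R_sample / R_standard = 0.0107677 / 0.0112400 = 0.957980
δ13C = (0.957980 − 1) × 1000 = -42.020‰

-42.02‰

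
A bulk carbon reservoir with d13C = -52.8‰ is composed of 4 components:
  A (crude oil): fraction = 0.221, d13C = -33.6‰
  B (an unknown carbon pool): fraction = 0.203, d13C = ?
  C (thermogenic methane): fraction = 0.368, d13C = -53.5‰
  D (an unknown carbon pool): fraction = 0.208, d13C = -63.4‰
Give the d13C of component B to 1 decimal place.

-61.6‰

Isotope mass balance: δ_bulk = Σ fᵢ·δᵢ.
-52.8 = 0.221×(-33.6) + 0.203×δ_B + 0.368×(-53.5) + 0.208×(-63.4)
0.203·δ_B = -52.8 − (-40.301) = -12.499
δ_B = -12.499 / 0.203 = -61.57‰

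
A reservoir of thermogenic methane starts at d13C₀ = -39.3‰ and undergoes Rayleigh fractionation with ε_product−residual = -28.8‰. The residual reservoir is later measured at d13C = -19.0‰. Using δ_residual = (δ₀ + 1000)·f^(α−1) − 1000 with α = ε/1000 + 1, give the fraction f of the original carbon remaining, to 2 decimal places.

0.48

α − 1 = ε/1000 = -0.0288
(δ_res + 1000)/(δ₀ + 1000) = (-19.0 + 1000)/(-39.3 + 1000) = 981.0/960.7 = 1.021130
f = 1.021130^(1/-0.0288) = exp(ln(1.021130)/-0.0288) = exp(0.02091/-0.0288)
f = exp(-0.7261) = 0.4838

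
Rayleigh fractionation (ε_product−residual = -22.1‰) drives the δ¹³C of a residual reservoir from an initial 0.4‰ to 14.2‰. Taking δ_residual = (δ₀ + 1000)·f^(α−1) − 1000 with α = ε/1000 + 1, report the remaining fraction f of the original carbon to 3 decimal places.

0.538

α − 1 = ε/1000 = -0.0221
(δ_res + 1000)/(δ₀ + 1000) = (14.2 + 1000)/(0.4 + 1000) = 1014.2/1000.4 = 1.013794
f = 1.013794^(1/-0.0221) = exp(ln(1.013794)/-0.0221) = exp(0.01370/-0.0221)
f = exp(-0.6199) = 0.5380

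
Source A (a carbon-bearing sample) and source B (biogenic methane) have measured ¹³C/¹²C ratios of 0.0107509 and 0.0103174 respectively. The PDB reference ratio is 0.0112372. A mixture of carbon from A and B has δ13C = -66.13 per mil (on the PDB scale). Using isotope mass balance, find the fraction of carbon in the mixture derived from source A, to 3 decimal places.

0.408

δ_A = (0.0107509/0.0112372 − 1)×1000 = (0.956724 − 1)×1000 = -43.276 per mil
δ_B = (0.0103174/0.0112372 − 1)×1000 = (0.918147 − 1)×1000 = -81.853 per mil
f_A = (δ_mix − δ_B)/(δ_A − δ_B) = (-66.13 − (-81.853))/(-43.276 − (-81.853))
f_A = 15.723 / 38.577 = 0.4076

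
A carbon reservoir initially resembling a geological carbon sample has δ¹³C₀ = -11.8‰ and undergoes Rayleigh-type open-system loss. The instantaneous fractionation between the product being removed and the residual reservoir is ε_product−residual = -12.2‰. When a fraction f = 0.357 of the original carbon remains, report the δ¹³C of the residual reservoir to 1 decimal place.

Rayleigh residual: δ_res = (δ₀ + 1000)·f^(α−1) − 1000
α = ε/1000 + 1 = 0.98780, so α − 1 = -0.01220
f^(α−1) = 0.357^(-0.01220) = 1.012646
δ_res = (-11.8 + 1000) × 1.012646 − 1000 = 1000.696 − 1000 = 0.70‰

0.7‰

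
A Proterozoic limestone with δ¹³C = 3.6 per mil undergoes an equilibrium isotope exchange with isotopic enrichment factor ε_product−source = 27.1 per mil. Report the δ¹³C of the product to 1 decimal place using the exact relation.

30.8 per mil

To first order, δ_product ≈ δ_source + ε = 30.7 per mil.
Exactly, δ_product = (δ_source + 1000)·(ε/1000 + 1) − 1000.
δ_product = (3.6 + 1000) × (27.1/1000 + 1) − 1000
δ_product = 30.80 per mil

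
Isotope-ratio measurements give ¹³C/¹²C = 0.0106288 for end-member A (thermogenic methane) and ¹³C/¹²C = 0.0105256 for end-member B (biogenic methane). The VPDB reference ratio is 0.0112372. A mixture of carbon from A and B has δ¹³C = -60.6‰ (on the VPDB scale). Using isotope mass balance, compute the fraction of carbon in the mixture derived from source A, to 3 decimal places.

δ_A = (0.0106288/0.0112372 − 1)×1000 = (0.945858 − 1)×1000 = -54.142‰
δ_B = (0.0105256/0.0112372 − 1)×1000 = (0.936675 − 1)×1000 = -63.325‰
f_A = (δ_mix − δ_B)/(δ_A − δ_B) = (-60.6 − (-63.325))/(-54.142 − (-63.325))
f_A = 2.725 / 9.184 = 0.2968

0.297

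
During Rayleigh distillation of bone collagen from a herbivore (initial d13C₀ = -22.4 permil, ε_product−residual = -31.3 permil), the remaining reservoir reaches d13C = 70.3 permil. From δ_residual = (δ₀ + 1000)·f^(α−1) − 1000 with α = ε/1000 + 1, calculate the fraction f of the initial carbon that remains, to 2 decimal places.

α − 1 = ε/1000 = -0.0313
(δ_res + 1000)/(δ₀ + 1000) = (70.3 + 1000)/(-22.4 + 1000) = 1070.3/977.6 = 1.094824
f = 1.094824^(1/-0.0313) = exp(ln(1.094824)/-0.0313) = exp(0.09059/-0.0313)
f = exp(-2.8944) = 0.0553

0.06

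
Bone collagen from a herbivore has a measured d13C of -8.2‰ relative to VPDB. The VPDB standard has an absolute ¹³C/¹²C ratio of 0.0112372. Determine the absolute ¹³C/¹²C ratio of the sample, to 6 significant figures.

0.0111451

R_sample = R_standard × (d13C/1000 + 1)
R_sample = 0.0112372 × (-8.2/1000 + 1) = 0.0112372 × 0.991800
R_sample = 0.0111451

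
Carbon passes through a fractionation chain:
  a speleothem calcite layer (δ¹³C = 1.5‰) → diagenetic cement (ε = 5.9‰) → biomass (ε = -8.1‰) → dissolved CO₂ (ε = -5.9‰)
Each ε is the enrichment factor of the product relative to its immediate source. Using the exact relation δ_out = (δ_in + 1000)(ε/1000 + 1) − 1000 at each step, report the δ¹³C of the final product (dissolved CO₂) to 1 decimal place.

-6.6‰

step 1: δ = (1.50 + 1000)·(5.9/1000 + 1) − 1000 = 7.41‰
step 2: δ = (7.41 + 1000)·(-8.1/1000 + 1) − 1000 = -0.75‰
step 3: δ = (-0.75 + 1000)·(-5.9/1000 + 1) − 1000 = -6.65‰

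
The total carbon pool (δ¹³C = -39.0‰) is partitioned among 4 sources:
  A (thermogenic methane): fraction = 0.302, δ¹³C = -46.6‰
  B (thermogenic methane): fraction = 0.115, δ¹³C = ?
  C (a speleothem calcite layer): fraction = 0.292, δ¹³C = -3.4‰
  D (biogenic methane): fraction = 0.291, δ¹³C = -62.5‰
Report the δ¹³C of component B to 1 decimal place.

-50.0‰

Isotope mass balance: δ_bulk = Σ fᵢ·δᵢ.
-39.0 = 0.302×(-46.6) + 0.115×δ_B + 0.292×(-3.4) + 0.291×(-62.5)
0.115·δ_B = -39.0 − (-33.254) = -5.746
δ_B = -5.746 / 0.115 = -49.97‰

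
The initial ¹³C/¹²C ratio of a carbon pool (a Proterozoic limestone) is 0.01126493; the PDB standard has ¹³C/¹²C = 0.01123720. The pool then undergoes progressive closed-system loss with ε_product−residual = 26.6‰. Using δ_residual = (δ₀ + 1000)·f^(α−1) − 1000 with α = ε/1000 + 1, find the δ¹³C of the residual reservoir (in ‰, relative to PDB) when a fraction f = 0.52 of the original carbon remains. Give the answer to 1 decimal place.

-14.8‰

δ₀ = (0.01126493/0.01123720 − 1)×1000 = (1.002468 − 1)×1000 = 2.468‰
α − 1 = ε/1000 = 0.0266
f^(α−1) = 0.52^(0.0266) = 0.982756
δ_res = (2.468 + 1000) × 0.982756 − 1000 = 985.181 − 1000 = -14.82‰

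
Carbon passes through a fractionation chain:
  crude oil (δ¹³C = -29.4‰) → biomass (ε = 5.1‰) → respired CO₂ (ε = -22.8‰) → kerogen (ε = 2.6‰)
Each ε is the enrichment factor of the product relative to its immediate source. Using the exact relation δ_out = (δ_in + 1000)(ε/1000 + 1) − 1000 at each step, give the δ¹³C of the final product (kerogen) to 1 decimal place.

step 1: δ = (-29.40 + 1000)·(5.1/1000 + 1) − 1000 = -24.45‰
step 2: δ = (-24.45 + 1000)·(-22.8/1000 + 1) − 1000 = -46.69‰
step 3: δ = (-46.69 + 1000)·(2.6/1000 + 1) − 1000 = -44.21‰

-44.2‰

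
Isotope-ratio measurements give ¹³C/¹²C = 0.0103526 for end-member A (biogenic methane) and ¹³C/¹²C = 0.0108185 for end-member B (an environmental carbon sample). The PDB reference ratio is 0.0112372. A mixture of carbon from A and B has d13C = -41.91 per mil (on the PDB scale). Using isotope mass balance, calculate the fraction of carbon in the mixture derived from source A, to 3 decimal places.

0.112

δ_A = (0.0103526/0.0112372 − 1)×1000 = (0.921279 − 1)×1000 = -78.721 per mil
δ_B = (0.0108185/0.0112372 − 1)×1000 = (0.962740 − 1)×1000 = -37.260 per mil
f_A = (δ_mix − δ_B)/(δ_A − δ_B) = (-41.91 − (-37.260))/(-78.721 − (-37.260))
f_A = -4.650 / -41.461 = 0.1122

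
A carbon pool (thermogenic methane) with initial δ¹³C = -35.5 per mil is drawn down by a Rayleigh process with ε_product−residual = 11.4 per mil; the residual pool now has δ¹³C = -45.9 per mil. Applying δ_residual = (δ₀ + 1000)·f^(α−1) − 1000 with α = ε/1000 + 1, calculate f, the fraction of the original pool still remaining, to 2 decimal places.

0.39

α − 1 = ε/1000 = 0.0114
(δ_res + 1000)/(δ₀ + 1000) = (-45.9 + 1000)/(-35.5 + 1000) = 954.1/964.5 = 0.989217
f = 0.989217^(1/0.0114) = exp(ln(0.989217)/0.0114) = exp(-0.01084/0.0114)
f = exp(-0.9510) = 0.3864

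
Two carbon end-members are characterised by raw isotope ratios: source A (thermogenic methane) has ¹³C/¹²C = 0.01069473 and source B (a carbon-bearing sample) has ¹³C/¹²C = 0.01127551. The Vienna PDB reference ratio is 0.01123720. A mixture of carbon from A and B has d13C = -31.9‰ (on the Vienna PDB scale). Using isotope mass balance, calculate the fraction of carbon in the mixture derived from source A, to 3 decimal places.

δ_A = (0.01069473/0.01123720 − 1)×1000 = (0.951726 − 1)×1000 = -48.274‰
δ_B = (0.01127551/0.01123720 − 1)×1000 = (1.003409 − 1)×1000 = 3.409‰
f_A = (δ_mix − δ_B)/(δ_A − δ_B) = (-31.9 − (3.409))/(-48.274 − (3.409))
f_A = -35.309 / -51.684 = 0.6832

0.683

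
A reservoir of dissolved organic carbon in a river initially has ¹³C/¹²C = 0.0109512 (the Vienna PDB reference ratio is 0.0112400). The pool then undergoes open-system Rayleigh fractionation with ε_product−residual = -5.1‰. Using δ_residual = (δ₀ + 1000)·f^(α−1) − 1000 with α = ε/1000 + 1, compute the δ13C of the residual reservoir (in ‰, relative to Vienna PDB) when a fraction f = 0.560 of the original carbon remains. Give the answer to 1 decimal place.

δ₀ = (0.0109512/0.0112400 − 1)×1000 = (0.974306 − 1)×1000 = -25.694‰
α − 1 = ε/1000 = -0.0051
f^(α−1) = 0.560^(-0.0051) = 1.002961
δ_res = (-25.694 + 1000) × 1.002961 − 1000 = 977.191 − 1000 = -22.81‰

-22.8‰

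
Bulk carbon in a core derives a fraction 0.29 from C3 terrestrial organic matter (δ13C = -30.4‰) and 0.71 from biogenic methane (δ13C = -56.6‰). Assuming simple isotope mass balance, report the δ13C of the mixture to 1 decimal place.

-49.0‰

δ_mix = f_A·δ_A + f_B·δ_B
δ_mix = 0.29 × (-30.4) + 0.71 × (-56.6)
δ_mix = -8.82 + -40.19 = -49.00‰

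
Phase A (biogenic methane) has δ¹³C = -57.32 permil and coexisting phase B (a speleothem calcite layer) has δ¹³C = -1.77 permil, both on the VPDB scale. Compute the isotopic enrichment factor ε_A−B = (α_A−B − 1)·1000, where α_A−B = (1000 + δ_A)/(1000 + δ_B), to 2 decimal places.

-55.65 permil

α_A−B = (1000 + -57.32) / (1000 + -1.77) = 942.68 / 998.23 = 0.944352
ε_A−B = (0.944352 − 1) × 1000 = -55.648 permil
(The approximation ε ≈ δ_A − δ_B would give -55.55 permil.)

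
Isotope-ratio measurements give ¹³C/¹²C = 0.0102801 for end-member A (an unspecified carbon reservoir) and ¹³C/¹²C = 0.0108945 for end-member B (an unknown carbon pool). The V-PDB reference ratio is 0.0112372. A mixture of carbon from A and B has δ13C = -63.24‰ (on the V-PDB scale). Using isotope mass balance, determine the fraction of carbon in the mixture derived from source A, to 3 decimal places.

0.599

δ_A = (0.0102801/0.0112372 − 1)×1000 = (0.914828 − 1)×1000 = -85.172‰
δ_B = (0.0108945/0.0112372 − 1)×1000 = (0.969503 − 1)×1000 = -30.497‰
f_A = (δ_mix − δ_B)/(δ_A − δ_B) = (-63.24 − (-30.497))/(-85.172 − (-30.497))
f_A = -32.743 / -54.676 = 0.5989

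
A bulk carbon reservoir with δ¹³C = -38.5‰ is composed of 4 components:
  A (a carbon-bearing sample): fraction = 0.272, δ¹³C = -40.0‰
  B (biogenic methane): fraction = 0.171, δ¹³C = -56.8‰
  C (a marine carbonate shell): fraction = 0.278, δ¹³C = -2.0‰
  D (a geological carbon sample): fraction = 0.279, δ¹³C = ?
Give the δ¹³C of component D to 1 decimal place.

Isotope mass balance: δ_bulk = Σ fᵢ·δᵢ.
-38.5 = 0.272×(-40.0) + 0.171×(-56.8) + 0.278×(-2.0) + 0.279×δ_D
0.279·δ_D = -38.5 − (-21.149) = -17.351
δ_D = -17.351 / 0.279 = -62.19‰

-62.2‰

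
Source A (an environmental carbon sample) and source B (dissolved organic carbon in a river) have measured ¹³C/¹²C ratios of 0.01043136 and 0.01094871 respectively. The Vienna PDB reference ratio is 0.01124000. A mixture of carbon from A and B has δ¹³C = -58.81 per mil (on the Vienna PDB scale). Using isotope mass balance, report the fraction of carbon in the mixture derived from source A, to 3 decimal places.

δ_A = (0.01043136/0.01124000 − 1)×1000 = (0.928057 − 1)×1000 = -71.943 per mil
δ_B = (0.01094871/0.01124000 − 1)×1000 = (0.974085 − 1)×1000 = -25.915 per mil
f_A = (δ_mix − δ_B)/(δ_A − δ_B) = (-58.81 − (-25.915))/(-71.943 − (-25.915))
f_A = -32.895 / -46.028 = 0.7147

0.715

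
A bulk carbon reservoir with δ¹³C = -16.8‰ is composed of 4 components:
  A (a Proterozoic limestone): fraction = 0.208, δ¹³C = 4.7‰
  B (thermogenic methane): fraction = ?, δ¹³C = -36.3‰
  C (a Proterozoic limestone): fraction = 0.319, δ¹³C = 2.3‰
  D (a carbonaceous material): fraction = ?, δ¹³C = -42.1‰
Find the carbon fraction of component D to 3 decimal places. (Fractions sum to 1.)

Let f_D and f_B be the unknown fractions; fractions sum to 1 so f_D + f_B = 0.473.
Mass balance: Σ fᵢ·δᵢ = δ_bulk ⇒ f_D·(-42.1) + f_B·(-36.3) = -16.8 − (1.711) = -18.511
Substitute f_B = 0.473 − f_D:
f_D·(-42.1 − -36.3) = -18.511 − 0.473×(-36.3) = -1.341
f_D = -1.341 / -5.8 = 0.2313

0.231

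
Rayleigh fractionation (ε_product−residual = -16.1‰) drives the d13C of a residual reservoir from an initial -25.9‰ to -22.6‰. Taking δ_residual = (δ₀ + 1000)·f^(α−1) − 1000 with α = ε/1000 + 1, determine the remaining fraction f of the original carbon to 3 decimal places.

α − 1 = ε/1000 = -0.0161
(δ_res + 1000)/(δ₀ + 1000) = (-22.6 + 1000)/(-25.9 + 1000) = 977.4/974.1 = 1.003388
f = 1.003388^(1/-0.0161) = exp(ln(1.003388)/-0.0161) = exp(0.00338/-0.0161)
f = exp(-0.2101) = 0.8105

0.811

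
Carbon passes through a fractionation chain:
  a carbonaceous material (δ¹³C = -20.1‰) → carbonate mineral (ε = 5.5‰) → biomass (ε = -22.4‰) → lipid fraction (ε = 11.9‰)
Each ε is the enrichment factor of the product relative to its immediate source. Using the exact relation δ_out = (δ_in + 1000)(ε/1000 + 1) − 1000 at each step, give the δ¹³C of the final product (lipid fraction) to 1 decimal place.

-25.3‰

step 1: δ = (-20.10 + 1000)·(5.5/1000 + 1) − 1000 = -14.71‰
step 2: δ = (-14.71 + 1000)·(-22.4/1000 + 1) − 1000 = -36.78‰
step 3: δ = (-36.78 + 1000)·(11.9/1000 + 1) − 1000 = -25.32‰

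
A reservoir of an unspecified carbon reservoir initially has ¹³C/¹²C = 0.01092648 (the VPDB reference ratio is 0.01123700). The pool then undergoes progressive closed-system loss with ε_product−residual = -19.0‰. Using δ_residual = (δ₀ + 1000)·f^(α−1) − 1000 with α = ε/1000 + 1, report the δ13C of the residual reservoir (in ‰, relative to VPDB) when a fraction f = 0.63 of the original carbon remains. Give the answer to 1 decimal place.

δ₀ = (0.01092648/0.01123700 − 1)×1000 = (0.972366 − 1)×1000 = -27.634‰
α − 1 = ε/1000 = -0.0190
f^(α−1) = 0.63^(-0.0190) = 1.008817
δ_res = (-27.634 + 1000) × 1.008817 − 1000 = 980.940 − 1000 = -19.06‰

-19.1‰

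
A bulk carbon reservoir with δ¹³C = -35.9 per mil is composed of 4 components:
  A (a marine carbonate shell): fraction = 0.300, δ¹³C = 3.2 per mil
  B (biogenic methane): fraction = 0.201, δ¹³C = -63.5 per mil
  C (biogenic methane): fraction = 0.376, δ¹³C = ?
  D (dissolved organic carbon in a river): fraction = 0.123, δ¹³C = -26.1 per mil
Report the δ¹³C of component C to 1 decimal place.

-55.5 per mil

Isotope mass balance: δ_bulk = Σ fᵢ·δᵢ.
-35.9 = 0.300×(3.2) + 0.201×(-63.5) + 0.376×δ_C + 0.123×(-26.1)
0.376·δ_C = -35.9 − (-15.014) = -20.886
δ_C = -20.886 / 0.376 = -55.55 per mil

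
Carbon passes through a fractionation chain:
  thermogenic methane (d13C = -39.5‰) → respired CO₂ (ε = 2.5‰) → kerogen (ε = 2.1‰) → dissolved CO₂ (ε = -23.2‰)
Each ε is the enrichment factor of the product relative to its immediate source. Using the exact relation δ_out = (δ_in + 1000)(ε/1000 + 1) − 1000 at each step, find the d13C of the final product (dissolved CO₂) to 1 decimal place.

step 1: δ = (-39.50 + 1000)·(2.5/1000 + 1) − 1000 = -37.10‰
step 2: δ = (-37.10 + 1000)·(2.1/1000 + 1) − 1000 = -35.08‰
step 3: δ = (-35.08 + 1000)·(-23.2/1000 + 1) − 1000 = -57.46‰

-57.5‰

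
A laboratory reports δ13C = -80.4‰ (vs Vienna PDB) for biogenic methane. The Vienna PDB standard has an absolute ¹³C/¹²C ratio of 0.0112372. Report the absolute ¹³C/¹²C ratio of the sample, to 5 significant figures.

R_sample = R_standard × (δ13C/1000 + 1)
R_sample = 0.0112372 × (-80.4/1000 + 1) = 0.0112372 × 0.919600
R_sample = 0.0103337

0.010334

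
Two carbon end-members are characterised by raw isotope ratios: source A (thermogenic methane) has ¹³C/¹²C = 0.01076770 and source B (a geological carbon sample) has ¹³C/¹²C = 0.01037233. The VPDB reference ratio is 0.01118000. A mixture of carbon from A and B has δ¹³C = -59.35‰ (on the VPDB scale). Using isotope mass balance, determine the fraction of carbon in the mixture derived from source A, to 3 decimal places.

0.365

δ_A = (0.01076770/0.01118000 − 1)×1000 = (0.963122 − 1)×1000 = -36.878‰
δ_B = (0.01037233/0.01118000 − 1)×1000 = (0.927758 − 1)×1000 = -72.242‰
f_A = (δ_mix − δ_B)/(δ_A − δ_B) = (-59.35 − (-72.242))/(-36.878 − (-72.242))
f_A = 12.892 / 35.364 = 0.3646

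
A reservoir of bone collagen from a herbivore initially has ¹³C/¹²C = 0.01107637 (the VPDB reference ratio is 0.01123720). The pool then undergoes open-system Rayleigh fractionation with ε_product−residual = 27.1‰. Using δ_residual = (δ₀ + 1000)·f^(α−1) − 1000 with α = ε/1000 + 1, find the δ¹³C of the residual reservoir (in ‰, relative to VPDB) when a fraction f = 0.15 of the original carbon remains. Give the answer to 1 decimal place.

-63.7‰

δ₀ = (0.01107637/0.01123720 − 1)×1000 = (0.985688 − 1)×1000 = -14.312‰
α − 1 = ε/1000 = 0.0271
f^(α−1) = 0.15^(0.0271) = 0.949887
δ_res = (-14.312 + 1000) × 0.949887 − 1000 = 936.292 − 1000 = -63.71‰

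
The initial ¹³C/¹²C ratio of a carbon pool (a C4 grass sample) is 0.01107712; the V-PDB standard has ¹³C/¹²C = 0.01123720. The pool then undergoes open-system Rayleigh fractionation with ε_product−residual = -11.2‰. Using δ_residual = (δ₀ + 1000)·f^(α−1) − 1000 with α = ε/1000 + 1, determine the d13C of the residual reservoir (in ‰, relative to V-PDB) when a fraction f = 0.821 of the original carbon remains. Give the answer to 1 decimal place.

δ₀ = (0.01107712/0.01123720 − 1)×1000 = (0.985754 − 1)×1000 = -14.246‰
α − 1 = ε/1000 = -0.0112
f^(α−1) = 0.821^(-0.0112) = 1.002211
δ_res = (-14.246 + 1000) × 1.002211 − 1000 = 987.934 − 1000 = -12.07‰

-12.1‰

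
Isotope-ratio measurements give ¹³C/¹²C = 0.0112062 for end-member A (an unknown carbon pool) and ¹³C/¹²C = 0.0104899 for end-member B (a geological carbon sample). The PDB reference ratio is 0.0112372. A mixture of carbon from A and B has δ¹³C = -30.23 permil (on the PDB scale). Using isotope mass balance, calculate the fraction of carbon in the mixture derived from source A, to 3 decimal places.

δ_A = (0.0112062/0.0112372 − 1)×1000 = (0.997241 − 1)×1000 = -2.759 permil
δ_B = (0.0104899/0.0112372 − 1)×1000 = (0.933498 − 1)×1000 = -66.502 permil
f_A = (δ_mix − δ_B)/(δ_A − δ_B) = (-30.23 − (-66.502))/(-2.759 − (-66.502))
f_A = 36.272 / 63.744 = 0.5690

0.569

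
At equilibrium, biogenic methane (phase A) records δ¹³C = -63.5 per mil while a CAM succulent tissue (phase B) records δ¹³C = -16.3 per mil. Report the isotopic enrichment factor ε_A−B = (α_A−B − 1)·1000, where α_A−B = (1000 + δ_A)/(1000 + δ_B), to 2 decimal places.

-47.98 per mil

α_A−B = (1000 + -63.5) / (1000 + -16.3) = 936.5 / 983.7 = 0.952018
ε_A−B = (0.952018 − 1) × 1000 = -47.982 per mil
(The approximation ε ≈ δ_A − δ_B would give -47.2 per mil.)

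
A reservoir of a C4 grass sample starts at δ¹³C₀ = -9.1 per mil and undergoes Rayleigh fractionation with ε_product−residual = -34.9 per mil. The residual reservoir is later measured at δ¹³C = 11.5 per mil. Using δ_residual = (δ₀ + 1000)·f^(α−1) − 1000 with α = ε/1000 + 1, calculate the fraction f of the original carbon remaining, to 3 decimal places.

α − 1 = ε/1000 = -0.0349
(δ_res + 1000)/(δ₀ + 1000) = (11.5 + 1000)/(-9.1 + 1000) = 1011.5/990.9 = 1.020789
f = 1.020789^(1/-0.0349) = exp(ln(1.020789)/-0.0349) = exp(0.02058/-0.0349)
f = exp(-0.5896) = 0.5546

0.555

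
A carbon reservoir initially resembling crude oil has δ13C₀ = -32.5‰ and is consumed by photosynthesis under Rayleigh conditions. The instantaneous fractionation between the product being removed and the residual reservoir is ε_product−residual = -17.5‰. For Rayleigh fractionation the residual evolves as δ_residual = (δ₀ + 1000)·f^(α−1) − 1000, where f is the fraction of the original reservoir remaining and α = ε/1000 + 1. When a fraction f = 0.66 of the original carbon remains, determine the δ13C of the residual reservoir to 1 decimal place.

Rayleigh residual: δ_res = (δ₀ + 1000)·f^(α−1) − 1000
α = ε/1000 + 1 = 0.98250, so α − 1 = -0.01750
f^(α−1) = 0.66^(-0.01750) = 1.007298
δ_res = (-32.5 + 1000) × 1.007298 − 1000 = 974.561 − 1000 = -25.44‰

-25.4‰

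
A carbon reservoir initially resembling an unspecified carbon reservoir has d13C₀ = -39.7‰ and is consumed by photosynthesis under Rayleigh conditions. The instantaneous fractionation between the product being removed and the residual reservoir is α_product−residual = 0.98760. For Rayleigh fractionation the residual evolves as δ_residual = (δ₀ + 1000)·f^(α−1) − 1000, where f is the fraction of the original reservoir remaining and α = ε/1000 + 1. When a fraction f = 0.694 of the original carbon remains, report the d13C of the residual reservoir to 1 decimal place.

-35.3‰

Rayleigh residual: δ_res = (δ₀ + 1000)·f^(α−1) − 1000
α − 1 = -0.01240
f^(α−1) = 0.694^(-0.01240) = 1.004540
δ_res = (-39.7 + 1000) × 1.004540 − 1000 = 964.660 − 1000 = -35.34‰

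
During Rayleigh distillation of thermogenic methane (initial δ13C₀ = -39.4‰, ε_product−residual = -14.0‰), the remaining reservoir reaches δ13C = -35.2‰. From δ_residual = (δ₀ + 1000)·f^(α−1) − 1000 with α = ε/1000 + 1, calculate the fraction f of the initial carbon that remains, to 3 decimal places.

0.732

α − 1 = ε/1000 = -0.0140
(δ_res + 1000)/(δ₀ + 1000) = (-35.2 + 1000)/(-39.4 + 1000) = 964.8/960.6 = 1.004372
f = 1.004372^(1/-0.0140) = exp(ln(1.004372)/-0.0140) = exp(0.00436/-0.0140)
f = exp(-0.3116) = 0.7323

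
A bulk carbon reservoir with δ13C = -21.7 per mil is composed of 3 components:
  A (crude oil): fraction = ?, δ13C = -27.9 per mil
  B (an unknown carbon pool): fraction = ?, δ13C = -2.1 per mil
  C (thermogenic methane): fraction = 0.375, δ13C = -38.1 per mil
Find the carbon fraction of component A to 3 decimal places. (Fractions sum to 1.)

Let f_A and f_B be the unknown fractions; fractions sum to 1 so f_A + f_B = 0.625.
Mass balance: Σ fᵢ·δᵢ = δ_bulk ⇒ f_A·(-27.9) + f_B·(-2.1) = -21.7 − (-14.288) = -7.412
Substitute f_B = 0.625 − f_A:
f_A·(-27.9 − -2.1) = -7.412 − 0.625×(-2.1) = -6.100
f_A = -6.100 / -25.8 = 0.2364

0.236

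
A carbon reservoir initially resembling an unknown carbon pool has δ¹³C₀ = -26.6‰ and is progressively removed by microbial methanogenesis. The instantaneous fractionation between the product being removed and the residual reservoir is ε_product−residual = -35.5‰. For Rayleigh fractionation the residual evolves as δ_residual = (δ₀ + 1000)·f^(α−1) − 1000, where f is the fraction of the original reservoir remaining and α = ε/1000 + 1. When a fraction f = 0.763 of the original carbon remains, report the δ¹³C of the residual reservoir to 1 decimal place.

Rayleigh residual: δ_res = (δ₀ + 1000)·f^(α−1) − 1000
α = ε/1000 + 1 = 0.96450, so α − 1 = -0.03550
f^(α−1) = 0.763^(-0.03550) = 1.009649
δ_res = (-26.6 + 1000) × 1.009649 − 1000 = 982.792 − 1000 = -17.21‰

-17.2‰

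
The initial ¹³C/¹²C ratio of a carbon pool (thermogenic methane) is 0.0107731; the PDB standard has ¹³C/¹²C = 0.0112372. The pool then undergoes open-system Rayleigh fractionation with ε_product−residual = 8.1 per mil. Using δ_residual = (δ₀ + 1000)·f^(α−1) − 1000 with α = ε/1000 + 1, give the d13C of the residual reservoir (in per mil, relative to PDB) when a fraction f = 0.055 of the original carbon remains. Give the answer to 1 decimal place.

δ₀ = (0.0107731/0.0112372 − 1)×1000 = (0.958700 − 1)×1000 = -41.300 per mil
α − 1 = ε/1000 = 0.0081
f^(α−1) = 0.055^(0.0081) = 0.976780
δ_res = (-41.300 + 1000) × 0.976780 − 1000 = 936.439 − 1000 = -63.56 per mil

-63.6 per mil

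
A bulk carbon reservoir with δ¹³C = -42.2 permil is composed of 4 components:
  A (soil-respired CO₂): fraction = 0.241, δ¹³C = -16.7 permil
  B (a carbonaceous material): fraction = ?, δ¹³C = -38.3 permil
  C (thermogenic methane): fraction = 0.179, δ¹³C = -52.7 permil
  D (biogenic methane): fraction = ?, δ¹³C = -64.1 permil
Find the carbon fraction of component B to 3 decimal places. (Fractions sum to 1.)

Let f_B and f_D be the unknown fractions; fractions sum to 1 so f_B + f_D = 0.580.
Mass balance: Σ fᵢ·δᵢ = δ_bulk ⇒ f_B·(-38.3) + f_D·(-64.1) = -42.2 − (-13.458) = -28.742
Substitute f_D = 0.580 − f_B:
f_B·(-38.3 − -64.1) = -28.742 − 0.580×(-64.1) = 8.436
f_B = 8.436 / 25.8 = 0.3270

0.327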